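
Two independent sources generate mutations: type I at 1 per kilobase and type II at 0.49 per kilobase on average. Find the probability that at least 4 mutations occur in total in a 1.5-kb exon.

0.1876

Independent Poisson processes superpose: combined rate λ = 1 + 0.49 = 1.49 per kilobase.
Over the interval, μ = 1.49 × 1.5 = 2.235 (a 1.5-kb exon = 1.5 kilobases).
P(N ≥ 4) = 1 − P(N ≤ 3) ≈ 0.1876.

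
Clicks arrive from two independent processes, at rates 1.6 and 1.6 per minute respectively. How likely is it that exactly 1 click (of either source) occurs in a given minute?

0.1304

Independent Poisson processes superpose: combined rate λ = 1.6 + 1.6 = 3.2 per minute.
So μ = 3.2.
P(N = 1) = e^(−3.2) · 3.2^1/1! ≈ 0.1304.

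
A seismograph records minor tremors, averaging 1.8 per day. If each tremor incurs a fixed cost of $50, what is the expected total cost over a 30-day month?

E[N] = 1.8 × 30 = 54 (a 30-day month = 30 days); E[cost] = 54 × $50 = $2700.

$2700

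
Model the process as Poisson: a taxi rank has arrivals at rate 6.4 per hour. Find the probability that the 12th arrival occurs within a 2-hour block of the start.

Over the interval, μ = 6.4 × 2 = 12.8 (a 2-hour block = 2 hours).
The 12th arrival falls in the interval iff at least 12 events occur there: P(S_12 ≤ t) = P(N ≥ 12) = 1 − P(N ≤ 11) ≈ 0.6262.

0.6262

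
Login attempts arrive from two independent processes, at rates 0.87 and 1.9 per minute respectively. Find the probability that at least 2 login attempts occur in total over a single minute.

Independent Poisson processes superpose: combined rate λ = 0.87 + 1.9 = 2.77 per minute.
So μ = 2.77.
P(N ≥ 2) = 1 − P(N ≤ 1) ≈ 0.7638.

0.7638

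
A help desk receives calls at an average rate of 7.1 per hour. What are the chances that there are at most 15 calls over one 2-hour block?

0.6494

Over the interval, μ = 7.1 × 2 = 14.2 (a 2-hour block = 2 hours).
P(N ≤ 15) = Σ_{j=0}^{15} e^(−μ) μ^j/j! ≈ 0.6494.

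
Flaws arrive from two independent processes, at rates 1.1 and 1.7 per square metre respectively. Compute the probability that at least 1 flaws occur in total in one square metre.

Independent Poisson processes superpose: combined rate λ = 1.1 + 1.7 = 2.8 per square metre.
So μ = 2.8.
P(N ≥ 1) = 1 − P(N ≤ 0) ≈ 0.9392.

0.9392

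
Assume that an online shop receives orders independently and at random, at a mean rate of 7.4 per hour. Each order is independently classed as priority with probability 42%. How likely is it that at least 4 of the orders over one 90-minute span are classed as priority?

0.6843

Thinning: the orders that are classed as priority themselves form a Poisson process with rate 0.42 × 7.4 = 3.108 per hour.
Over the interval, μ = 3.108 × 1.5 = 4.662 (a 90-minute span = 1.5 hours).
P(N ≥ 4) = 1 − P(N ≤ 3) ≈ 0.6843.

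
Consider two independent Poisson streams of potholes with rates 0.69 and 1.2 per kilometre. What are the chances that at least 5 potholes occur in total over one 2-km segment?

Independent Poisson processes superpose: combined rate λ = 0.69 + 1.2 = 1.89 per kilometre.
Over the interval, μ = 1.89 × 2 = 3.78 (a 2-km segment = 2 kilometres).
P(N ≥ 5) = 1 − P(N ≤ 4) ≈ 0.3283.

0.3283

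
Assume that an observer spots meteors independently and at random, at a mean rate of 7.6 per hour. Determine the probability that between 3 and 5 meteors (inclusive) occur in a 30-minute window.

Over the interval, μ = 7.6 × 0.5 = 3.8 (a 30-minute window = 0.5 hours).
P(3 ≤ N ≤ 5) = Σ_{j=3}^{5} e^(−3.8) · 3.8^j/j! ≈ 0.5467.

0.5467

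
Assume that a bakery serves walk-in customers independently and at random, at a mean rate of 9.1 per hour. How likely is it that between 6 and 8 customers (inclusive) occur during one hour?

With mean μ = 9.1 per hour,
P(6 ≤ N ≤ 8) = Σ_{j=6}^{8} e^(−9.1) · 9.1^j/j! ≈ 0.3328.

0.3328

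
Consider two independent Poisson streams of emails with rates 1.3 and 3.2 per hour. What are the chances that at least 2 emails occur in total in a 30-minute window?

0.6575

Independent Poisson processes superpose: combined rate λ = 1.3 + 3.2 = 4.5 per hour.
Over the interval, μ = 4.5 × 0.5 = 2.25 (a 30-minute window = 0.5 hours).
P(N ≥ 2) = 1 − P(N ≤ 1) ≈ 0.6575.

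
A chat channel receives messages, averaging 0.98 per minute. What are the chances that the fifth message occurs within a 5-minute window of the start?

Over the interval, μ = 0.98 × 5 = 4.9 (a 5-minute window = 5 minutes).
The fifth arrival falls in the interval iff at least 5 events occur there: P(S_5 ≤ t) = P(N ≥ 5) = 1 − P(N ≤ 4) ≈ 0.5418.

0.5418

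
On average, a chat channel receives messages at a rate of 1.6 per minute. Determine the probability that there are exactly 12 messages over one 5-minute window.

Over the interval, μ = 1.6 × 5 = 8 (a 5-minute window = 5 minutes).
P(N = 12) = e^(−μ) μ^12/12! = e^(−8) · 8^12/479001600 ≈ 0.0481.

0.0481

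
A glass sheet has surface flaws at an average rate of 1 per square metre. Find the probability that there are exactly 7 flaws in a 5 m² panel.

0.1044

Over the interval, μ = 1 × 5 = 5 (a 5 m² panel = 5 square metres).
P(N = 7) = e^(−μ) μ^7/7! = e^(−5) · 5^7/5040 ≈ 0.1044.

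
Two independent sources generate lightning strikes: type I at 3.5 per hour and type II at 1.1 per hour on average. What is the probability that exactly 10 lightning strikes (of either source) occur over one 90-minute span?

Independent Poisson processes superpose: combined rate λ = 3.5 + 1.1 = 4.6 per hour.
Over the interval, μ = 4.6 × 1.5 = 6.9 (a 90-minute span = 1.5 hours).
P(N = 10) = e^(−6.9) · 6.9^10/10! ≈ 0.0679.

0.0679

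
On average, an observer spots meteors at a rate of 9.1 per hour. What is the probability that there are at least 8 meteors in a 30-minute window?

0.0908

Over the interval, μ = 9.1 × 0.5 = 4.55 (a 30-minute window = 0.5 hours).
P(N ≥ 8) = 1 − P(N ≤ 7) = 1 − Σ_{j=0}^{7} e^(−μ) μ^j/j! ≈ 0.0908.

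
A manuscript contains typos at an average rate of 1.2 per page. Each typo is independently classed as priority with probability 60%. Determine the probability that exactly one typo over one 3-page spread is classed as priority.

Thinning: the typos that are classed as priority themselves form a Poisson process with rate 0.6 × 1.2 = 0.72 per page.
Over the interval, μ = 0.72 × 3 = 2.16 (a 3-page spread = 3 pages).
P(N = 1) = e^(−2.16) · 2.16^1/1! ≈ 0.2491.

0.2491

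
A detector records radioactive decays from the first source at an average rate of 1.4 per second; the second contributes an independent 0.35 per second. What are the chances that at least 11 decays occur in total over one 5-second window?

Independent Poisson processes superpose: combined rate λ = 1.4 + 0.35 = 1.75 per second.
Over the interval, μ = 1.75 × 5 = 8.75 (a 5-second window = 5 seconds).
P(N ≥ 11) = 1 − P(N ≤ 10) ≈ 0.2648.

0.2648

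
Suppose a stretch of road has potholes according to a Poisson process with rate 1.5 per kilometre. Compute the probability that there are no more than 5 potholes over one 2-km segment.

0.9161

Over the interval, μ = 1.5 × 2 = 3 (a 2-km segment = 2 kilometres).
P(N ≤ 5) = Σ_{j=0}^{5} e^(−μ) μ^j/j! ≈ 0.9161.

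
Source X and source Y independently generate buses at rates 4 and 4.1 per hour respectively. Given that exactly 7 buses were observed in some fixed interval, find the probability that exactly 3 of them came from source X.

0.2767

Given the total, each event is independently from source X with probability p = λ_X/(λ_X+λ_Y) = 4/8.1 ≈ 0.4938.
So K ~ Binomial(7, 4/8.1): P(K = 3) = C(7,3) · (4/8.1)^3 · (4.1/8.1)^4 ≈ 0.2767.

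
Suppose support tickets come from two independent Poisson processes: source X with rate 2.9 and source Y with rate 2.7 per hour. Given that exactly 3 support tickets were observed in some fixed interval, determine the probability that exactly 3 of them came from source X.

Given the total, each event is independently from source X with probability p = λ_X/(λ_X+λ_Y) = 2.9/5.6 ≈ 0.5179.
So K ~ Binomial(3, 2.9/5.6): P(K = 3) = C(3,3) · (2.9/5.6)^3 · (2.7/5.6)^0 ≈ 0.1389.

0.1389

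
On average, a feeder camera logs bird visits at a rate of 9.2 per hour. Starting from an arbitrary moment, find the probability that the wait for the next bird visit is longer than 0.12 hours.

0.3315

The wait for the next event is exponential with rate λ = 9.2 per hour.
P(T > 0.12) = e^(−λt) = e^(−9.2 × 0.12) = e^(−1.104) ≈ 0.3315.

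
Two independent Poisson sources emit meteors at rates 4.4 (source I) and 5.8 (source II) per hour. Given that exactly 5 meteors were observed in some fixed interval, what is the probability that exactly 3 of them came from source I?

Given the total, each event is independently from source I with probability p = λ_I/(λ_I+λ_II) = 4.4/10.2 ≈ 0.4314.
So K ~ Binomial(5, 4.4/10.2): P(K = 3) = C(5,3) · (4.4/10.2)^3 · (5.8/10.2)^2 ≈ 0.2595.

0.2595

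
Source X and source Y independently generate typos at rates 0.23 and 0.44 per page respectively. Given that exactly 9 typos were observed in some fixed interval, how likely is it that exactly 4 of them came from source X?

0.2137

Given the total, each event is independently from source X with probability p = λ_X/(λ_X+λ_Y) = 0.23/0.67 ≈ 0.3433.
So K ~ Binomial(9, 0.23/0.67): P(K = 4) = C(9,4) · (0.23/0.67)^4 · (0.44/0.67)^5 ≈ 0.2137.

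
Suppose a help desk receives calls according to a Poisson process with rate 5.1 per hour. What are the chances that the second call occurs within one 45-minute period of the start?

0.8947

Over the interval, μ = 5.1 × 0.75 = 3.825 (a 45-minute period = 0.75 hours).
The second arrival falls in the interval iff at least 2 events occur there: P(S_2 ≤ t) = P(N ≥ 2) = 1 − P(N ≤ 1) ≈ 0.8947.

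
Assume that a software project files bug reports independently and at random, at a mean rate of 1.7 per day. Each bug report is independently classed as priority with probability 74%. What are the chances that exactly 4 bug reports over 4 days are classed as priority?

0.1743

Thinning: the bug reports that are classed as priority themselves form a Poisson process with rate 0.74 × 1.7 = 1.258 per day.
Over the interval, μ = 1.258 × 4 = 5.032 (4 days).
P(N = 4) = e^(−5.032) · 5.032^4/4! ≈ 0.1743.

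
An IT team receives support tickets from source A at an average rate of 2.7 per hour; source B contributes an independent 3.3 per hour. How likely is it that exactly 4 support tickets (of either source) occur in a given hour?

Independent Poisson processes superpose: combined rate λ = 2.7 + 3.3 = 6 per hour.
So μ = 6.
P(N = 4) = e^(−6) · 6^4/4! ≈ 0.1339.

0.1339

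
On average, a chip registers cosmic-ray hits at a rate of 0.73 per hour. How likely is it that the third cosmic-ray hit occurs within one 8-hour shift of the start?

Over the interval, μ = 0.73 × 8 = 5.84 (an 8-hour shift = 8 hours).
The third arrival falls in the interval iff at least 3 events occur there: P(S_3 ≤ t) = P(N ≥ 3) = 1 − P(N ≤ 2) ≈ 0.9305.

0.9305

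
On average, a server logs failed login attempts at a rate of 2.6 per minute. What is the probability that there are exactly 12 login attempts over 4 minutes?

0.1017

Over the interval, μ = 2.6 × 4 = 10.4 (4 minutes).
P(N = 12) = e^(−μ) μ^12/12! = e^(−10.4) · 10.4^12/479001600 ≈ 0.1017.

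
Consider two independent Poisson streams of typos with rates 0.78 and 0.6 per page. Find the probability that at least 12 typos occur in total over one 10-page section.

Independent Poisson processes superpose: combined rate λ = 0.78 + 0.6 = 1.38 per page.
Over the interval, μ = 1.38 × 10 = 13.8 (a 10-page section = 10 pages).
P(N ≥ 12) = 1 − P(N ≤ 11) ≈ 0.7227.

0.7227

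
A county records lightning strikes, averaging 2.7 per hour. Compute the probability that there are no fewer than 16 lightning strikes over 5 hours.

Over the interval, μ = 2.7 × 5 = 13.5 (5 hours).
P(N ≥ 16) = 1 − P(N ≤ 15) = 1 − Σ_{j=0}^{15} e^(−μ) μ^j/j! ≈ 0.2822.

0.2822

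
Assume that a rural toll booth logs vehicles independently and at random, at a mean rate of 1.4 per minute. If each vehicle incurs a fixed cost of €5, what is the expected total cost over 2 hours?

€840

E[N] = 1.4 × 120 = 168 (2 hours = 120 minutes); E[cost] = 168 × €5 = €840.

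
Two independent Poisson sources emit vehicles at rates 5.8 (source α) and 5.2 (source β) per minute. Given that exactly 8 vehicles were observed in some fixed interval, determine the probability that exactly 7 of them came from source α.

0.0428

Given the total, each event is independently from source α with probability p = λ_α/(λ_α+λ_β) = 5.8/11 ≈ 0.5273.
So K ~ Binomial(8, 5.8/11): P(K = 7) = C(8,7) · (5.8/11)^7 · (5.2/11)^1 ≈ 0.0428.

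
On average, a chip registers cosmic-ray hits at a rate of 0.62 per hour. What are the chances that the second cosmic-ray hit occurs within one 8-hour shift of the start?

Over the interval, μ = 0.62 × 8 = 4.96 (an 8-hour shift = 8 hours).
The second arrival falls in the interval iff at least 2 events occur there: P(S_2 ≤ t) = P(N ≥ 2) = 1 − P(N ≤ 1) ≈ 0.9582.

0.9582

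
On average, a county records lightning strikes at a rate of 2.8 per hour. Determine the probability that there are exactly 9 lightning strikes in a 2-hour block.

0.0552

Over the interval, μ = 2.8 × 2 = 5.6 (a 2-hour block = 2 hours).
P(N = 9) = e^(−μ) μ^9/9! = e^(−5.6) · 5.6^9/362880 ≈ 0.0552.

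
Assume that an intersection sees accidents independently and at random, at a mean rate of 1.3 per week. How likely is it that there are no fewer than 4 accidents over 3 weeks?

Over the interval, μ = 1.3 × 3 = 3.9 (3 weeks).
P(N ≥ 4) = 1 − P(N ≤ 3) = 1 − Σ_{j=0}^{3} e^(−μ) μ^j/j! ≈ 0.5468.

0.5468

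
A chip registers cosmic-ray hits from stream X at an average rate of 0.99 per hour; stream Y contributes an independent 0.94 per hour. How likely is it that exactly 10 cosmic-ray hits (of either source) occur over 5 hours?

0.1243

Independent Poisson processes superpose: combined rate λ = 0.99 + 0.94 = 1.93 per hour.
Over the interval, μ = 1.93 × 5 = 9.65 (5 hours).
P(N = 10) = e^(−9.65) · 9.65^10/10! ≈ 0.1243.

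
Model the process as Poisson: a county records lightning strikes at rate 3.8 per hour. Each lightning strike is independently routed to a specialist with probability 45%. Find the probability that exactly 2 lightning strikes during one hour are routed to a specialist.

Thinning: the lightning strikes that are routed to a specialist themselves form a Poisson process with rate 0.45 × 3.8 = 1.71 per hour.
So μ = 1.71.
P(N = 2) = e^(−1.71) · 1.71^2/2! ≈ 0.2644.

0.2644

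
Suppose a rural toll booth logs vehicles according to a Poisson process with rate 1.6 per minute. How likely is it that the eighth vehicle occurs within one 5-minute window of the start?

0.5470

Over the interval, μ = 1.6 × 5 = 8 (a 5-minute window = 5 minutes).
The eighth arrival falls in the interval iff at least 8 events occur there: P(S_8 ≤ t) = P(N ≥ 8) = 1 − P(N ≤ 7) ≈ 0.5470.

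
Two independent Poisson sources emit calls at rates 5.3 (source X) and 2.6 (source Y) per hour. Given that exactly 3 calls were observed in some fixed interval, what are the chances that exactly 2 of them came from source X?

Given the total, each event is independently from source X with probability p = λ_X/(λ_X+λ_Y) = 5.3/7.9 ≈ 0.6709.
So K ~ Binomial(3, 5.3/7.9): P(K = 2) = C(3,2) · (5.3/7.9)^2 · (2.6/7.9)^1 ≈ 0.4444.

0.4444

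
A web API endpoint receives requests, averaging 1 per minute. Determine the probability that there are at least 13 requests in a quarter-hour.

Over the interval, μ = 1 × 15 = 15 (a quarter-hour = 15 minutes).
P(N ≥ 13) = 1 − P(N ≤ 12) = 1 − Σ_{j=0}^{12} e^(−μ) μ^j/j! ≈ 0.7324.

0.7324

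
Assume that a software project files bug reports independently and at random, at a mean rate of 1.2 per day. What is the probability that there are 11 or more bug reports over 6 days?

0.1133

Over the interval, μ = 1.2 × 6 = 7.2 (6 days).
P(N ≥ 11) = 1 − P(N ≤ 10) = 1 − Σ_{j=0}^{10} e^(−μ) μ^j/j! ≈ 0.1133.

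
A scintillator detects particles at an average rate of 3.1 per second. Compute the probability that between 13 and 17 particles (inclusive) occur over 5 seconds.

0.4769

Over the interval, μ = 3.1 × 5 = 15.5 (5 seconds).
P(13 ≤ N ≤ 17) = Σ_{j=13}^{17} e^(−15.5) · 15.5^j/j! ≈ 0.4769.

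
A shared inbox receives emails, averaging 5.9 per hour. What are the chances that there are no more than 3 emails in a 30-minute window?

0.6584

Over the interval, μ = 5.9 × 0.5 = 2.95 (a 30-minute window = 0.5 hours).
P(N ≤ 3) = Σ_{j=0}^{3} e^(−μ) μ^j/j! ≈ 0.6584.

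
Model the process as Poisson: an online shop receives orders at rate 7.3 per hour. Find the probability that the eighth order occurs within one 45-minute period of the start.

Over the interval, μ = 7.3 × 0.75 = 5.475 (a 45-minute period = 0.75 hours).
The eighth arrival falls in the interval iff at least 8 events occur there: P(S_8 ≤ t) = P(N ≥ 8) = 1 − P(N ≤ 7) ≈ 0.1874.

0.1874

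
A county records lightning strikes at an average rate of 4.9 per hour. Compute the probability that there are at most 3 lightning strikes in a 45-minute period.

0.4994

Over the interval, μ = 4.9 × 0.75 = 3.675 (a 45-minute period = 0.75 hours).
P(N ≤ 3) = Σ_{j=0}^{3} e^(−μ) μ^j/j! ≈ 0.4994.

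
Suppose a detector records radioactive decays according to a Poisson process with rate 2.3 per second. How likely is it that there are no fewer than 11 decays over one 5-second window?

Over the interval, μ = 2.3 × 5 = 11.5 (a 5-second window = 5 seconds).
P(N ≥ 11) = 1 − P(N ≤ 10) = 1 − Σ_{j=0}^{10} e^(−μ) μ^j/j! ≈ 0.5983.

0.5983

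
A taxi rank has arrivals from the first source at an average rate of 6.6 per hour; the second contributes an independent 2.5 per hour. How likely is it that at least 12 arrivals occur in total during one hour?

Independent Poisson processes superpose: combined rate λ = 6.6 + 2.5 = 9.1 per hour.
So μ = 9.1.
P(N ≥ 12) = 1 − P(N ≤ 11) ≈ 0.2068.

0.2068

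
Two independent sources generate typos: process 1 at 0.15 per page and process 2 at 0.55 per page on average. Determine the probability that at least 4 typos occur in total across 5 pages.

Independent Poisson processes superpose: combined rate λ = 0.15 + 0.55 = 0.7 per page.
Over the interval, μ = 0.7 × 5 = 3.5 (5 pages).
P(N ≥ 4) = 1 − P(N ≤ 3) ≈ 0.4634.

0.4634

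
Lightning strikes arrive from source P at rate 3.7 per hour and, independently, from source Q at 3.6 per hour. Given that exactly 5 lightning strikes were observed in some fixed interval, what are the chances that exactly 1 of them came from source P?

Given the total, each event is independently from source P with probability p = λ_P/(λ_P+λ_Q) = 3.7/7.3 ≈ 0.5068.
So K ~ Binomial(5, 3.7/7.3): P(K = 1) = C(5,1) · (3.7/7.3)^1 · (3.6/7.3)^4 ≈ 0.1499.

0.1499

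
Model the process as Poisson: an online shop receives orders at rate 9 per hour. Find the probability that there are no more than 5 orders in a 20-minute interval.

Over the interval, μ = 9 × 1/3 = 3 (a 20-minute interval = 1/3 hours).
P(N ≤ 5) = Σ_{j=0}^{5} e^(−μ) μ^j/j! ≈ 0.9161.

0.9161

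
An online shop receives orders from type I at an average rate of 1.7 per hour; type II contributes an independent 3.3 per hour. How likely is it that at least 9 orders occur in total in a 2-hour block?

Independent Poisson processes superpose: combined rate λ = 1.7 + 3.3 = 5 per hour.
Over the interval, μ = 5 × 2 = 10 (a 2-hour block = 2 hours).
P(N ≥ 9) = 1 − P(N ≤ 8) ≈ 0.6672.

0.6672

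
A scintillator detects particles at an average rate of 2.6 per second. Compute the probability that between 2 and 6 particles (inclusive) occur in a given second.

0.7154

With mean μ = 2.6 per second,
P(2 ≤ N ≤ 6) = Σ_{j=2}^{6} e^(−2.6) · 2.6^j/j! ≈ 0.7154.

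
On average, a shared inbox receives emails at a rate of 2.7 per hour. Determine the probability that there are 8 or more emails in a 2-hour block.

Over the interval, μ = 2.7 × 2 = 5.4 (a 2-hour block = 2 hours).
P(N ≥ 8) = 1 − P(N ≤ 7) = 1 − Σ_{j=0}^{7} e^(−μ) μ^j/j! ≈ 0.1783.

0.1783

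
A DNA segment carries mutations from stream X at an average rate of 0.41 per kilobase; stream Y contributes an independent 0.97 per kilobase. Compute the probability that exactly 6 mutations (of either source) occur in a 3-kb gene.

Independent Poisson processes superpose: combined rate λ = 0.41 + 0.97 = 1.38 per kilobase.
Over the interval, μ = 1.38 × 3 = 4.14 (a 3-kb gene = 3 kilobases).
P(N = 6) = e^(−4.14) · 4.14^6/6! ≈ 0.1114.

0.1114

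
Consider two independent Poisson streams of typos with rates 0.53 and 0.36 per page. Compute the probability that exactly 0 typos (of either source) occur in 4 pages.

Independent Poisson processes superpose: combined rate λ = 0.53 + 0.36 = 0.89 per page.
Over the interval, μ = 0.89 × 4 = 3.56 (4 pages).
P(N = 0) = e^(−3.56) · 3.56^0/0! ≈ 0.0284.

0.0284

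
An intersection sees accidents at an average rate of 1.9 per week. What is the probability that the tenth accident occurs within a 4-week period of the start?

0.2351

Over the interval, μ = 1.9 × 4 = 7.6 (a 4-week period = 4 weeks).
The tenth arrival falls in the interval iff at least 10 events occur there: P(S_10 ≤ t) = P(N ≥ 10) = 1 − P(N ≤ 9) ≈ 0.2351.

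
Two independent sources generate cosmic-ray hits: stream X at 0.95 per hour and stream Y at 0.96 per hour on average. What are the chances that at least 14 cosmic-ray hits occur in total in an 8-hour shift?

Independent Poisson processes superpose: combined rate λ = 0.95 + 0.96 = 1.91 per hour.
Over the interval, μ = 1.91 × 8 = 15.28 (an 8-hour shift = 8 hours).
P(N ≥ 14) = 1 − P(N ≤ 13) ≈ 0.6630.

0.6630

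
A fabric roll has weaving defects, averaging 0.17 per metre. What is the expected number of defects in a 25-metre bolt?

E[N] = λt = 0.17 × 25 = 4.25 (a 25-metre bolt = 25 metres).

4.25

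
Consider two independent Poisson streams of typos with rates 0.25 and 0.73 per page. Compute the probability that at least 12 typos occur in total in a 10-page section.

Independent Poisson processes superpose: combined rate λ = 0.25 + 0.73 = 0.98 per page.
Over the interval, μ = 0.98 × 10 = 9.8 (a 10-page section = 10 pages).
P(N ≥ 12) = 1 − P(N ≤ 11) ≈ 0.2807.

0.2807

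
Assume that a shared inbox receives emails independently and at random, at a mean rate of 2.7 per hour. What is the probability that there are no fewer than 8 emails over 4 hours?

Over the interval, μ = 2.7 × 4 = 10.8 (4 hours).
P(N ≥ 8) = 1 − P(N ≤ 7) = 1 − Σ_{j=0}^{7} e^(−μ) μ^j/j! ≈ 0.8434.

0.8434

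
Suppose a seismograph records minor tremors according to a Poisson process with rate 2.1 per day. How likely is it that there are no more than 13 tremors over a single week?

0.3925

Over the interval, μ = 2.1 × 7 = 14.7 (a week = 7 days).
P(N ≤ 13) = Σ_{j=0}^{13} e^(−μ) μ^j/j! ≈ 0.3925.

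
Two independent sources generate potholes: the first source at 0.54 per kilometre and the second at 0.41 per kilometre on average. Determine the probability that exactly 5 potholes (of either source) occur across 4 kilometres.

Independent Poisson processes superpose: combined rate λ = 0.54 + 0.41 = 0.95 per kilometre.
Over the interval, μ = 0.95 × 4 = 3.8 (4 kilometres).
P(N = 5) = e^(−3.8) · 3.8^5/5! ≈ 0.1477.

0.1477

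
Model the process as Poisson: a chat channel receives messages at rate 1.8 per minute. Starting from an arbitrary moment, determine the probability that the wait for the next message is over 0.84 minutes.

The wait for the next event is exponential with rate λ = 1.8 per minute.
P(T > 0.84) = e^(−λt) = e^(−1.8 × 0.84) = e^(−1.512) ≈ 0.2205.

0.2205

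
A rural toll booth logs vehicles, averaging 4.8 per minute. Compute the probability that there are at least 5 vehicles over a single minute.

0.5237

With mean μ = 4.8 per minute,
P(N ≥ 5) = 1 − P(N ≤ 4) = 1 − Σ_{j=0}^{4} e^(−μ) μ^j/j! ≈ 0.5237.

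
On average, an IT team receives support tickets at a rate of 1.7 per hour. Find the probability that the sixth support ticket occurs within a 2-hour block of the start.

Over the interval, μ = 1.7 × 2 = 3.4 (a 2-hour block = 2 hours).
The sixth arrival falls in the interval iff at least 6 events occur there: P(S_6 ≤ t) = P(N ≥ 6) = 1 − P(N ≤ 5) ≈ 0.1295.

0.1295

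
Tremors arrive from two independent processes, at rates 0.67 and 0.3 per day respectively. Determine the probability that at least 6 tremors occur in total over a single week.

Independent Poisson processes superpose: combined rate λ = 0.67 + 0.3 = 0.97 per day.
Over the interval, μ = 0.97 × 7 = 6.79 (a week = 7 days).
P(N ≥ 6) = 1 − P(N ≤ 5) ≈ 0.6717.

0.6717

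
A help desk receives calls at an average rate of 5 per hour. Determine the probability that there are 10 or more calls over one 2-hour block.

Over the interval, μ = 5 × 2 = 10 (a 2-hour block = 2 hours).
P(N ≥ 10) = 1 − P(N ≤ 9) = 1 − Σ_{j=0}^{9} e^(−μ) μ^j/j! ≈ 0.5421.

0.5421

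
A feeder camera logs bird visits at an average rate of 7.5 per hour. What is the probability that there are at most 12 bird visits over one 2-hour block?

Over the interval, μ = 7.5 × 2 = 15 (a 2-hour block = 2 hours).
P(N ≤ 12) = Σ_{j=0}^{12} e^(−μ) μ^j/j! ≈ 0.2676.

0.2676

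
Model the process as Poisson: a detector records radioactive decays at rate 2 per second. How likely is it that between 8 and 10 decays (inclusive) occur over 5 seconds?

Over the interval, μ = 2 × 5 = 10 (5 seconds).
P(8 ≤ N ≤ 10) = Σ_{j=8}^{10} e^(−10) · 10^j/j! ≈ 0.3628.

0.3628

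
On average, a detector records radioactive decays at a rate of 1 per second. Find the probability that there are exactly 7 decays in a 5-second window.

Over the interval, μ = 1 × 5 = 5 (a 5-second window = 5 seconds).
P(N = 7) = e^(−μ) μ^7/7! = e^(−5) · 5^7/5040 ≈ 0.1044.

0.1044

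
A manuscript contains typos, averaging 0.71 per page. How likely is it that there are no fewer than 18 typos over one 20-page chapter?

Over the interval, μ = 0.71 × 20 = 14.2 (a 20-page chapter = 20 pages).
P(N ≥ 18) = 1 − P(N ≤ 17) = 1 − Σ_{j=0}^{17} e^(−μ) μ^j/j! ≈ 0.1874.

0.1874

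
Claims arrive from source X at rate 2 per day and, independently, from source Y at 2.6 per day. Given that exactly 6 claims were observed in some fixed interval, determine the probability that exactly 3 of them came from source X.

0.2968

Given the total, each event is independently from source X with probability p = λ_X/(λ_X+λ_Y) = 2/4.6 ≈ 0.4348.
So K ~ Binomial(6, 2/4.6): P(K = 3) = C(6,3) · (2/4.6)^3 · (2.6/4.6)^3 ≈ 0.2968.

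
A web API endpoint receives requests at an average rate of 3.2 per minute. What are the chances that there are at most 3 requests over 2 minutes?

0.1189

Over the interval, μ = 3.2 × 2 = 6.4 (2 minutes).
P(N ≤ 3) = Σ_{j=0}^{3} e^(−μ) μ^j/j! ≈ 0.1189.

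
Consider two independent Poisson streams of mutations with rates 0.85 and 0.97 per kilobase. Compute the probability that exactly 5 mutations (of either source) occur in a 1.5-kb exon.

0.0824

Independent Poisson processes superpose: combined rate λ = 0.85 + 0.97 = 1.82 per kilobase.
Over the interval, μ = 1.82 × 1.5 = 2.73 (a 1.5-kb exon = 1.5 kilobases).
P(N = 5) = e^(−2.73) · 2.73^5/5! ≈ 0.0824.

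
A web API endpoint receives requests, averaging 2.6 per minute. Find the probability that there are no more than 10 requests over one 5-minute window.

Over the interval, μ = 2.6 × 5 = 13 (a 5-minute window = 5 minutes).
P(N ≤ 10) = Σ_{j=0}^{10} e^(−μ) μ^j/j! ≈ 0.2517.

0.2517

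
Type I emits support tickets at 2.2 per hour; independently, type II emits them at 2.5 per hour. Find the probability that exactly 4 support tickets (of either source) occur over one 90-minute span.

0.0893

Independent Poisson processes superpose: combined rate λ = 2.2 + 2.5 = 4.7 per hour.
Over the interval, μ = 4.7 × 1.5 = 7.05 (a 90-minute span = 1.5 hours).
P(N = 4) = e^(−7.05) · 7.05^4/4! ≈ 0.0893.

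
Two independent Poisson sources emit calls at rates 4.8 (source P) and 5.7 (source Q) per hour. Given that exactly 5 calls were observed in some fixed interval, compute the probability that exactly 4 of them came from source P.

0.1185

Given the total, each event is independently from source P with probability p = λ_P/(λ_P+λ_Q) = 4.8/10.5 ≈ 0.4571.
So K ~ Binomial(5, 4.8/10.5): P(K = 4) = C(5,4) · (4.8/10.5)^4 · (5.7/10.5)^1 ≈ 0.1185.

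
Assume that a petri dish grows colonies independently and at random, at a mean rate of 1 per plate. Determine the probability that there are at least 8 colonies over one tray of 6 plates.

Over the interval, μ = 1 × 6 = 6 (a tray of 6 plates = 6 plates).
P(N ≥ 8) = 1 − P(N ≤ 7) = 1 − Σ_{j=0}^{7} e^(−μ) μ^j/j! ≈ 0.2560.

0.2560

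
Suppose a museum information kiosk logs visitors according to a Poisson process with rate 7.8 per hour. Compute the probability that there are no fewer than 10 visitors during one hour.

With mean μ = 7.8 per hour,
P(N ≥ 10) = 1 − P(N ≤ 9) = 1 − Σ_{j=0}^{9} e^(−μ) μ^j/j! ≈ 0.2589.

0.2589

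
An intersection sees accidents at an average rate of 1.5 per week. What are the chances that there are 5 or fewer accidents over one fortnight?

0.9161

Over the interval, μ = 1.5 × 2 = 3 (a fortnight = 2 weeks).
P(N ≤ 5) = Σ_{j=0}^{5} e^(−μ) μ^j/j! ≈ 0.9161.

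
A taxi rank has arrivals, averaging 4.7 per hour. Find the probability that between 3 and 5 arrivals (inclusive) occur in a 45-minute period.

0.5380

Over the interval, μ = 4.7 × 0.75 = 3.525 (a 45-minute period = 0.75 hours).
P(3 ≤ N ≤ 5) = Σ_{j=3}^{5} e^(−3.525) · 3.525^j/j! ≈ 0.5380.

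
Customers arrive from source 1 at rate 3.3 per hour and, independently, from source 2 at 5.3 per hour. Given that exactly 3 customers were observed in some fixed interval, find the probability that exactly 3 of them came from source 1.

Given the total, each event is independently from source 1 with probability p = λ_1/(λ_1+λ_2) = 3.3/8.6 ≈ 0.3837.
So K ~ Binomial(3, 3.3/8.6): P(K = 3) = C(3,3) · (3.3/8.6)^3 · (5.3/8.6)^0 ≈ 0.0565.

0.0565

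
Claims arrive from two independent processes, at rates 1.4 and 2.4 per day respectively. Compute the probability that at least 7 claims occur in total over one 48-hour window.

Independent Poisson processes superpose: combined rate λ = 1.4 + 2.4 = 3.8 per day.
Over the interval, μ = 3.8 × 2 = 7.6 (a 48-hour window = 2 days).
P(N ≥ 7) = 1 − P(N ≤ 6) ≈ 0.6354.

0.6354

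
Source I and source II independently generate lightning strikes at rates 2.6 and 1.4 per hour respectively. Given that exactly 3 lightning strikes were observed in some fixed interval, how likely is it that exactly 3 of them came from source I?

Given the total, each event is independently from source I with probability p = λ_I/(λ_I+λ_II) = 2.6/4 = 0.6500.
So K ~ Binomial(3, 2.6/4): P(K = 3) = C(3,3) · (2.6/4)^3 · (1.4/4)^0 ≈ 0.2746.

0.2746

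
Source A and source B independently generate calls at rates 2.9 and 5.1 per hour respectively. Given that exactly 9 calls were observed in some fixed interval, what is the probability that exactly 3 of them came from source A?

Given the total, each event is independently from source A with probability p = λ_A/(λ_A+λ_B) = 2.9/8 = 0.3625.
So K ~ Binomial(9, 2.9/8): P(K = 3) = C(9,3) · (2.9/8)^3 · (5.1/8)^6 ≈ 0.2686.

0.2686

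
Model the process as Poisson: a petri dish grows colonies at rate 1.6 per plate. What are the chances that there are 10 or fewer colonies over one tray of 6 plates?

Over the interval, μ = 1.6 × 6 = 9.6 (a tray of 6 plates = 6 plates).
P(N ≤ 10) = Σ_{j=0}^{10} e^(−μ) μ^j/j! ≈ 0.6329.

0.6329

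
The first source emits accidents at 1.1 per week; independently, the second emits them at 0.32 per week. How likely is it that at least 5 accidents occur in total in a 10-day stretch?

0.0553

Independent Poisson processes superpose: combined rate λ = 1.1 + 0.32 = 1.42 per week.
Over the interval, μ = 1.42 × 10/7 ≈ 2.02857 (a 10-day stretch = 10/7 weeks).
P(N ≥ 5) = 1 − P(N ≤ 4) ≈ 0.0553.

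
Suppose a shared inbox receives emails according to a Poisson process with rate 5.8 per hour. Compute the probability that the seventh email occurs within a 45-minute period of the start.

Over the interval, μ = 5.8 × 0.75 = 4.35 (a 45-minute period = 0.75 hours).
The seventh arrival falls in the interval iff at least 7 events occur there: P(S_7 ≤ t) = P(N ≥ 7) = 1 − P(N ≤ 6) ≈ 0.1502.

0.1502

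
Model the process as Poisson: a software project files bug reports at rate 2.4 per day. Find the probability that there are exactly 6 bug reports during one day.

0.0241

With mean μ = 2.4 per day,
P(N = 6) = e^(−μ) μ^6/6! = e^(−2.4) · 2.4^6/720 ≈ 0.0241.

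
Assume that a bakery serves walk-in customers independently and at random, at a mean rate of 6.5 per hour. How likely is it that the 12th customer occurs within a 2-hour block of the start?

0.6468

Over the interval, μ = 6.5 × 2 = 13 (a 2-hour block = 2 hours).
The 12th arrival falls in the interval iff at least 12 events occur there: P(S_12 ≤ t) = P(N ≥ 12) = 1 − P(N ≤ 11) ≈ 0.6468.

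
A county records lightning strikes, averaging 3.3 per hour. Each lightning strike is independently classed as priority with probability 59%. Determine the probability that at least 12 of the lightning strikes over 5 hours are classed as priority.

Thinning: the lightning strikes that are classed as priority themselves form a Poisson process with rate 0.59 × 3.3 = 1.947 per hour.
Over the interval, μ = 1.947 × 5 = 9.735 (5 hours).
P(N ≥ 12) = 1 − P(N ≤ 11) ≈ 0.2735.

0.2735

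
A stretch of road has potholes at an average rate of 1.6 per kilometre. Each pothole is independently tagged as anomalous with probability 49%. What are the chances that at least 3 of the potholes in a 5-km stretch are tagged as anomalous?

Thinning: the potholes that are tagged as anomalous themselves form a Poisson process with rate 0.49 × 1.6 = 0.784 per kilometre.
Over the interval, μ = 0.784 × 5 = 3.92 (a 5-km stretch = 5 kilometres).
P(N ≥ 3) = 1 − P(N ≤ 2) ≈ 0.7499.

0.7499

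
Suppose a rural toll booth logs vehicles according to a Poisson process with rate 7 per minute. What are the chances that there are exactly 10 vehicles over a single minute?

0.0710

With mean μ = 7 per minute,
P(N = 10) = e^(−μ) μ^10/10! = e^(−7) · 7^10/3628800 ≈ 0.0710.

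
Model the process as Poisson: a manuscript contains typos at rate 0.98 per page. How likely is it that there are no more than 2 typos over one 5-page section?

Over the interval, μ = 0.98 × 5 = 4.9 (a 5-page section = 5 pages).
P(N ≤ 2) = Σ_{j=0}^{2} e^(−μ) μ^j/j! ≈ 0.1333.

0.1333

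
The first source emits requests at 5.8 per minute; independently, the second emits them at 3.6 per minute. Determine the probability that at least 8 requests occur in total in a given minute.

Independent Poisson processes superpose: combined rate λ = 5.8 + 3.6 = 9.4 per minute.
So μ = 9.4.
P(N ≥ 8) = 1 − P(N ≤ 7) ≈ 0.7208.

0.7208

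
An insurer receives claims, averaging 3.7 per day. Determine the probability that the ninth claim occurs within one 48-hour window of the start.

0.3243

Over the interval, μ = 3.7 × 2 = 7.4 (a 48-hour window = 2 days).
The ninth arrival falls in the interval iff at least 9 events occur there: P(S_9 ≤ t) = P(N ≥ 9) = 1 − P(N ≤ 8) ≈ 0.3243.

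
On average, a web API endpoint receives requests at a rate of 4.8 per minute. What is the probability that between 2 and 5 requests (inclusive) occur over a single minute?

0.6033

With mean μ = 4.8 per minute,
P(2 ≤ N ≤ 5) = Σ_{j=2}^{5} e^(−4.8) · 4.8^j/j! ≈ 0.6033.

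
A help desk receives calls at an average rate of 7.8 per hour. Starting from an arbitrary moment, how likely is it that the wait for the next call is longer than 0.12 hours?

0.3922

The wait for the next event is exponential with rate λ = 7.8 per hour.
P(T > 0.12) = e^(−λt) = e^(−7.8 × 0.12) = e^(−0.936) ≈ 0.3922.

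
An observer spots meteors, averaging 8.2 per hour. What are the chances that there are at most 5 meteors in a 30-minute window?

0.7693

Over the interval, μ = 8.2 × 0.5 = 4.1 (a 30-minute window = 0.5 hours).
P(N ≤ 5) = Σ_{j=0}^{5} e^(−μ) μ^j/j! ≈ 0.7693.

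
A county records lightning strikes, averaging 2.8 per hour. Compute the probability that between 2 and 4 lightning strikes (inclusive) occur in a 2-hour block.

Over the interval, μ = 2.8 × 2 = 5.6 (a 2-hour block = 2 hours).
P(2 ≤ N ≤ 4) = Σ_{j=2}^{4} e^(−5.6) · 5.6^j/j! ≈ 0.3177.

0.3177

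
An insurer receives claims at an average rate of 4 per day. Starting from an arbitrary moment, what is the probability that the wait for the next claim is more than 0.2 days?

The wait for the next event is exponential with rate λ = 4 per day.
P(T > 0.2) = e^(−λt) = e^(−4 × 0.2) = e^(−0.8) ≈ 0.4493.

0.4493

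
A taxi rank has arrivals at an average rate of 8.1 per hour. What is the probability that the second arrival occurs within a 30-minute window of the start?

0.9120

Over the interval, μ = 8.1 × 0.5 = 4.05 (a 30-minute window = 0.5 hours).
The second arrival falls in the interval iff at least 2 events occur there: P(S_2 ≤ t) = P(N ≥ 2) = 1 − P(N ≤ 1) ≈ 0.9120.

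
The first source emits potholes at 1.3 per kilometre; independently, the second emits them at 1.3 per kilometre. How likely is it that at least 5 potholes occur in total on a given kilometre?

0.1226

Independent Poisson processes superpose: combined rate λ = 1.3 + 1.3 = 2.6 per kilometre.
So μ = 2.6.
P(N ≥ 5) = 1 − P(N ≤ 4) ≈ 0.1226.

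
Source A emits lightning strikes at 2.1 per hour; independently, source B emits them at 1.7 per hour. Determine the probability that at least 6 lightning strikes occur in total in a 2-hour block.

Independent Poisson processes superpose: combined rate λ = 2.1 + 1.7 = 3.8 per hour.
Over the interval, μ = 3.8 × 2 = 7.6 (a 2-hour block = 2 hours).
P(N ≥ 6) = 1 − P(N ≤ 5) ≈ 0.7693.

0.7693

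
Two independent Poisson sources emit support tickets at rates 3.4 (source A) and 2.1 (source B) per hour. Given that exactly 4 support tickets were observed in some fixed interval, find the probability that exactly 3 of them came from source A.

Given the total, each event is independently from source A with probability p = λ_A/(λ_A+λ_B) = 3.4/5.5 ≈ 0.6182.
So K ~ Binomial(4, 3.4/5.5): P(K = 3) = C(4,3) · (3.4/5.5)^3 · (2.1/5.5)^1 ≈ 0.3608.

0.3608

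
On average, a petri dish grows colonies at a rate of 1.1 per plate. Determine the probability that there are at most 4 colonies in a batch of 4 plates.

Over the interval, μ = 1.1 × 4 = 4.4 (a batch of 4 plates = 4 plates).
P(N ≤ 4) = Σ_{j=0}^{4} e^(−μ) μ^j/j! ≈ 0.5512.

0.5512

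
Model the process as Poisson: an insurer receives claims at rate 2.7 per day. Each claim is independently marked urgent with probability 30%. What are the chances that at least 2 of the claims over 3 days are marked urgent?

0.6980

Thinning: the claims that are marked urgent themselves form a Poisson process with rate 0.3 × 2.7 = 0.81 per day.
Over the interval, μ = 0.81 × 3 = 2.43 (3 days).
P(N ≥ 2) = 1 − P(N ≤ 1) ≈ 0.6980.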